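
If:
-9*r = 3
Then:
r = -1/3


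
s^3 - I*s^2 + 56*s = s*(s - 8*I)*(s + 7*I)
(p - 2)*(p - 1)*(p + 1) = p^3 - 2*p^2 - p + 2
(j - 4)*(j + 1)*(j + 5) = j^3 + 2*j^2 - 19*j - 20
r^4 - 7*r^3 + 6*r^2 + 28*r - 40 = (r - 5)*(r - 2)^2*(r + 2)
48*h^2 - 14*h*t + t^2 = (-8*h + t)*(-6*h + t)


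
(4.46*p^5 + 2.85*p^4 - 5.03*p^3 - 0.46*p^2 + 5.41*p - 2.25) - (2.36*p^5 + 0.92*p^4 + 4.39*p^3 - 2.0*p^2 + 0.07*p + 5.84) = 2.1*p^5 + 1.93*p^4 - 9.42*p^3 + 1.54*p^2 + 5.34*p - 8.09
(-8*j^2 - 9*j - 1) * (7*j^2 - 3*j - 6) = -56*j^4 - 39*j^3 + 68*j^2 + 57*j + 6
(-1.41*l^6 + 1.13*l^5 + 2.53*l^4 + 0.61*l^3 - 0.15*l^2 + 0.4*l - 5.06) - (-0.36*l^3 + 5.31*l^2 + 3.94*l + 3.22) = -1.41*l^6 + 1.13*l^5 + 2.53*l^4 + 0.97*l^3 - 5.46*l^2 - 3.54*l - 8.28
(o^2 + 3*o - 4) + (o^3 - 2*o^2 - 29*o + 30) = o^3 - o^2 - 26*o + 26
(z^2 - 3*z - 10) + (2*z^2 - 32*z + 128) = 3*z^2 - 35*z + 118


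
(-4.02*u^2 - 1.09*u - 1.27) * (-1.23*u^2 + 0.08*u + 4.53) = 4.9446*u^4 + 1.0191*u^3 - 16.7357*u^2 - 5.0393*u - 5.7531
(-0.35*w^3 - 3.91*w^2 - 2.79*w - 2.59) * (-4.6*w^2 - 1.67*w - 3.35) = 1.61*w^5 + 18.5705*w^4 + 20.5362*w^3 + 29.6718*w^2 + 13.6718*w + 8.6765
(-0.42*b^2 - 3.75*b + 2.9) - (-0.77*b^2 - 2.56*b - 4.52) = 0.35*b^2 - 1.19*b + 7.42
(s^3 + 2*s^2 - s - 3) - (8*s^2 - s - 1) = s^3 - 6*s^2 - 2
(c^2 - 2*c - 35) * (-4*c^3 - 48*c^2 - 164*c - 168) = -4*c^5 - 40*c^4 + 72*c^3 + 1840*c^2 + 6076*c + 5880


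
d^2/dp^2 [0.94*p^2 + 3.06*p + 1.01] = 1.88000000000000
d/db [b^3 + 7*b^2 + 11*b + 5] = 3*b^2 + 14*b + 11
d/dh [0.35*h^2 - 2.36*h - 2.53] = 0.7*h - 2.36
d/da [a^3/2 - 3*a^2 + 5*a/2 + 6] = 3*a^2/2 - 6*a + 5/2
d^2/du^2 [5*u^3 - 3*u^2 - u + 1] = 30*u - 6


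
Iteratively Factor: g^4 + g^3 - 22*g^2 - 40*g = (g + 2)*(g^3 - g^2 - 20*g) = (g + 2)*(g + 4)*(g^2 - 5*g) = g*(g + 2)*(g + 4)*(g - 5)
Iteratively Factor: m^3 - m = (m + 1)*(m^2 - m) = m*(m + 1)*(m - 1)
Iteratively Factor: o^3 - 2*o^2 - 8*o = (o + 2)*(o^2 - 4*o) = (o - 4)*(o + 2)*(o)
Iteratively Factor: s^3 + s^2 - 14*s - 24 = (s - 4)*(s^2 + 5*s + 6) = (s - 4)*(s + 2)*(s + 3)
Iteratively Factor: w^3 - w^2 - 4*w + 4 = (w - 2)*(w^2 + w - 2) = (w - 2)*(w + 2)*(w - 1)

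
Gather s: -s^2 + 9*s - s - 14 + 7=-s^2 + 8*s - 7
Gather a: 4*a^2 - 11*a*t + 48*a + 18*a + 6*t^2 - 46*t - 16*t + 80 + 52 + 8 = 4*a^2 + a*(66 - 11*t) + 6*t^2 - 62*t + 140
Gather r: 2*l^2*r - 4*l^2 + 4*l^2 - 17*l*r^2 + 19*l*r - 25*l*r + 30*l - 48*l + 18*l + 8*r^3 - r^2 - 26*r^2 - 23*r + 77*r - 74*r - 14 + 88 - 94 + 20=8*r^3 + r^2*(-17*l - 27) + r*(2*l^2 - 6*l - 20)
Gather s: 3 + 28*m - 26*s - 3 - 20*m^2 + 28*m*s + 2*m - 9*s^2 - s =-20*m^2 + 30*m - 9*s^2 + s*(28*m - 27)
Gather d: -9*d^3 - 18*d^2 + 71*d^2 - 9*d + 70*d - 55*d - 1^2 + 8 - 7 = -9*d^3 + 53*d^2 + 6*d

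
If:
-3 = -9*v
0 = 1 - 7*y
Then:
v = 1/3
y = 1/7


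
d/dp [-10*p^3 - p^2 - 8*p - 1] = -30*p^2 - 2*p - 8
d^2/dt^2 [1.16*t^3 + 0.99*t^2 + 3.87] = 6.96*t + 1.98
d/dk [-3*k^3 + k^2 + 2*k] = -9*k^2 + 2*k + 2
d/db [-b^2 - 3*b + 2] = -2*b - 3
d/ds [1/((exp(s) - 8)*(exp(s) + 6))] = 2*(1 - exp(s))*exp(s)/(exp(4*s) - 4*exp(3*s) - 92*exp(2*s) + 192*exp(s) + 2304)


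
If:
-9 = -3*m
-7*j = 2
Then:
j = -2/7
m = 3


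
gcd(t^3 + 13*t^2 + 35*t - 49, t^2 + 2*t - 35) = t + 7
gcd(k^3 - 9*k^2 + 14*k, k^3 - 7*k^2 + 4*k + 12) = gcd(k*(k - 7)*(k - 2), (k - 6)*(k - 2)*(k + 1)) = k - 2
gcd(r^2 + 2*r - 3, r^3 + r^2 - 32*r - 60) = 1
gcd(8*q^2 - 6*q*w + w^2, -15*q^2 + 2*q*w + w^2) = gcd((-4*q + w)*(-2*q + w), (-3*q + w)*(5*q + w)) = 1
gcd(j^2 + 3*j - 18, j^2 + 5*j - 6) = j + 6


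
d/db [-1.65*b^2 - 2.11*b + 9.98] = -3.3*b - 2.11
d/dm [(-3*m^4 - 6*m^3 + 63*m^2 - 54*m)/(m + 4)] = 3*(-3*m^4 - 20*m^3 - 3*m^2 + 168*m - 72)/(m^2 + 8*m + 16)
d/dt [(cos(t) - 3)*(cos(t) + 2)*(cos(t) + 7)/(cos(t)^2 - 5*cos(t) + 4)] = (-cos(t)^4 + 10*cos(t)^3 + 5*cos(t)^2 - 132*cos(t) + 262)*sin(t)/((cos(t) - 4)^2*(cos(t) - 1)^2)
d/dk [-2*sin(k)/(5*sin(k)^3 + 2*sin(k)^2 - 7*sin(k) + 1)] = 2*(10*sin(k)^3 + 2*sin(k)^2 - 1)*cos(k)/(5*sin(k)^3 + 2*sin(k)^2 - 7*sin(k) + 1)^2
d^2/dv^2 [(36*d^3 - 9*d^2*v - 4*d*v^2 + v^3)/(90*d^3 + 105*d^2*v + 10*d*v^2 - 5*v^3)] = 4*d*(-309*d^3 + 153*d^2*v - 27*d*v^2 + v^3)/(5*(-216*d^6 - 540*d^5*v - 342*d^4*v^2 + 55*d^3*v^3 + 57*d^2*v^4 - 15*d*v^5 + v^6))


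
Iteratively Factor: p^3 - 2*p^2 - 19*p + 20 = (p - 5)*(p^2 + 3*p - 4) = (p - 5)*(p - 1)*(p + 4)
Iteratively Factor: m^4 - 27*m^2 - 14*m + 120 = (m + 4)*(m^3 - 4*m^2 - 11*m + 30) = (m - 5)*(m + 4)*(m^2 + m - 6) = (m - 5)*(m - 2)*(m + 4)*(m + 3)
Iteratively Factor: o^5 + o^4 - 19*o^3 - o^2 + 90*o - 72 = (o - 3)*(o^4 + 4*o^3 - 7*o^2 - 22*o + 24) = (o - 3)*(o + 3)*(o^3 + o^2 - 10*o + 8) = (o - 3)*(o - 1)*(o + 3)*(o^2 + 2*o - 8) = (o - 3)*(o - 1)*(o + 3)*(o + 4)*(o - 2)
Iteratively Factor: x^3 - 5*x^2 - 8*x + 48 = (x - 4)*(x^2 - x - 12) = (x - 4)*(x + 3)*(x - 4)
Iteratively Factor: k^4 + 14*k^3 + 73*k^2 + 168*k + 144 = (k + 4)*(k^3 + 10*k^2 + 33*k + 36) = (k + 3)*(k + 4)*(k^2 + 7*k + 12) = (k + 3)^2*(k + 4)*(k + 4)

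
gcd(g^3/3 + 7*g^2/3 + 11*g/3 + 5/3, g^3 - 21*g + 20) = g + 5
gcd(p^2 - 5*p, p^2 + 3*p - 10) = 1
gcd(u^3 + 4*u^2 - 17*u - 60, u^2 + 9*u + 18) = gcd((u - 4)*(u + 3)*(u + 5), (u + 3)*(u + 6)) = u + 3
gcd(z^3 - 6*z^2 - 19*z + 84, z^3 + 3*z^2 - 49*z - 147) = z - 7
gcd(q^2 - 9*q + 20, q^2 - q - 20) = q - 5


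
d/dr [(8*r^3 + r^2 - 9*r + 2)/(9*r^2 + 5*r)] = 2*(36*r^4 + 40*r^3 + 43*r^2 - 18*r - 5)/(r^2*(81*r^2 + 90*r + 25))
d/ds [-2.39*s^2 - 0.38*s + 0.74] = -4.78*s - 0.38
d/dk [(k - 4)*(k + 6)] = 2*k + 2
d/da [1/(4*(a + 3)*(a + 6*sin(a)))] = -(a + (a + 3)*(6*cos(a) + 1) + 6*sin(a))/(4*(a + 3)^2*(a + 6*sin(a))^2)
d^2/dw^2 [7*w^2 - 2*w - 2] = 14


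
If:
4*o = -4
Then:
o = -1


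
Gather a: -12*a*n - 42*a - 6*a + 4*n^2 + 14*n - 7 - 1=a*(-12*n - 48) + 4*n^2 + 14*n - 8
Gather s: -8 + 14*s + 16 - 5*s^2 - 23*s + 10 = -5*s^2 - 9*s + 18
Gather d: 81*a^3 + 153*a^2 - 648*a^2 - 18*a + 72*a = 81*a^3 - 495*a^2 + 54*a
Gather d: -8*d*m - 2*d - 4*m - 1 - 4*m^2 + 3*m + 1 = d*(-8*m - 2) - 4*m^2 - m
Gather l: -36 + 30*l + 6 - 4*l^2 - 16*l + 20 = -4*l^2 + 14*l - 10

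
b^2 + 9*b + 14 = (b + 2)*(b + 7)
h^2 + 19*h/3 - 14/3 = (h - 2/3)*(h + 7)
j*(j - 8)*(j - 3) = j^3 - 11*j^2 + 24*j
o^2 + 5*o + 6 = (o + 2)*(o + 3)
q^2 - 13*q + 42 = (q - 7)*(q - 6)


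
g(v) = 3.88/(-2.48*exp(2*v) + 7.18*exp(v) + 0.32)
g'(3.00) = 0.01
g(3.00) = 0.00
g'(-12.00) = 0.00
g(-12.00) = 12.12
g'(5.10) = 0.00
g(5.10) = -0.00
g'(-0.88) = -1.00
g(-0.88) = 1.35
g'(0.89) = 4.82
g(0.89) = 1.25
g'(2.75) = 0.02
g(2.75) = -0.01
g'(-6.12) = -0.54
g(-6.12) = 11.56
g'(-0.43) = -0.64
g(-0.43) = 0.98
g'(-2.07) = -2.28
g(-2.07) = 3.27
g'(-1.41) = -1.53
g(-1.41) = 2.02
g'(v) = 3.88*(4.96*exp(2*v) - 7.18*exp(v))/(-2.48*exp(2*v) + 7.18*exp(v) + 0.32)^2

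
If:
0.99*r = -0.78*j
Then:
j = -1.26923076923077*r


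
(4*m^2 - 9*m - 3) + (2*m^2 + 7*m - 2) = 6*m^2 - 2*m - 5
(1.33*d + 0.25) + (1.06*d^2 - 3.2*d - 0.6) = 1.06*d^2 - 1.87*d - 0.35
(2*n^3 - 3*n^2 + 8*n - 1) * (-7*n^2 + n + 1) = -14*n^5 + 23*n^4 - 57*n^3 + 12*n^2 + 7*n - 1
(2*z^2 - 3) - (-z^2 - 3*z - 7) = 3*z^2 + 3*z + 4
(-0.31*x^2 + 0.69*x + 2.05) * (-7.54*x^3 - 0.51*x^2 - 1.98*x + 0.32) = 2.3374*x^5 - 5.0445*x^4 - 15.1951*x^3 - 2.5109*x^2 - 3.8382*x + 0.656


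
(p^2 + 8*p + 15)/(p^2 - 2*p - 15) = (p + 5)/(p - 5)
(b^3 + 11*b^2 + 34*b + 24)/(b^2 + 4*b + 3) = (b^2 + 10*b + 24)/(b + 3)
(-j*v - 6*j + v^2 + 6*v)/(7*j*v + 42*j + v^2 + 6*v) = (-j + v)/(7*j + v)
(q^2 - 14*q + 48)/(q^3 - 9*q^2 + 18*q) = (q - 8)/(q*(q - 3))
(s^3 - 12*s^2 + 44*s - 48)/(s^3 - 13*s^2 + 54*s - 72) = (s - 2)/(s - 3)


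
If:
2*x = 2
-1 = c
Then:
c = -1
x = 1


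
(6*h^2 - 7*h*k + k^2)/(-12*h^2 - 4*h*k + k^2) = (-h + k)/(2*h + k)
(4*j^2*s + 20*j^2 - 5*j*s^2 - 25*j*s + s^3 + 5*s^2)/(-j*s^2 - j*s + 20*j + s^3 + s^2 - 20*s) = (-4*j + s)/(s - 4)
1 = 1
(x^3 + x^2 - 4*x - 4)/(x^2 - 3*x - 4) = (x^2 - 4)/(x - 4)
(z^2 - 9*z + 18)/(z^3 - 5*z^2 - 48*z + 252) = (z - 3)/(z^2 + z - 42)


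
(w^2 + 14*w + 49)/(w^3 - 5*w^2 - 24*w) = (w^2 + 14*w + 49)/(w*(w^2 - 5*w - 24))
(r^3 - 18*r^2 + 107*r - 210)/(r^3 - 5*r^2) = 1 - 13/r + 42/r^2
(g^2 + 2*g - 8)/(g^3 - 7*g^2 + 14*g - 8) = (g + 4)/(g^2 - 5*g + 4)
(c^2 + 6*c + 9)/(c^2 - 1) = (c^2 + 6*c + 9)/(c^2 - 1)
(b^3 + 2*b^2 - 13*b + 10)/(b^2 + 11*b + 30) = (b^2 - 3*b + 2)/(b + 6)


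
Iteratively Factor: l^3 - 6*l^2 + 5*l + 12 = (l + 1)*(l^2 - 7*l + 12) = (l - 3)*(l + 1)*(l - 4)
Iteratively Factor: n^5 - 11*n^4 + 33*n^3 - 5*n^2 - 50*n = (n + 1)*(n^4 - 12*n^3 + 45*n^2 - 50*n) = n*(n + 1)*(n^3 - 12*n^2 + 45*n - 50) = n*(n - 5)*(n + 1)*(n^2 - 7*n + 10) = n*(n - 5)^2*(n + 1)*(n - 2)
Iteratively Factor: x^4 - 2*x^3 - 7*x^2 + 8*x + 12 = (x - 2)*(x^3 - 7*x - 6) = (x - 2)*(x + 2)*(x^2 - 2*x - 3) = (x - 2)*(x + 1)*(x + 2)*(x - 3)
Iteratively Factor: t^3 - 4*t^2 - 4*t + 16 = (t + 2)*(t^2 - 6*t + 8) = (t - 4)*(t + 2)*(t - 2)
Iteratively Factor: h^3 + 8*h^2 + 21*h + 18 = (h + 2)*(h^2 + 6*h + 9) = (h + 2)*(h + 3)*(h + 3)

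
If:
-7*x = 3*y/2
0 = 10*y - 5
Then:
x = -3/28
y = 1/2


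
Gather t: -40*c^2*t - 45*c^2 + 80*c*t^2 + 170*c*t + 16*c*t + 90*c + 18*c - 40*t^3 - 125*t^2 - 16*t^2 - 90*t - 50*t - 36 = -45*c^2 + 108*c - 40*t^3 + t^2*(80*c - 141) + t*(-40*c^2 + 186*c - 140) - 36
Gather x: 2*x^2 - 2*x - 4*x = 2*x^2 - 6*x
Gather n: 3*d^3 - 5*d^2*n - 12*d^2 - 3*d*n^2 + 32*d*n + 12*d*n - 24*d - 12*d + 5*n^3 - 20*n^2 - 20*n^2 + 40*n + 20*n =3*d^3 - 12*d^2 - 36*d + 5*n^3 + n^2*(-3*d - 40) + n*(-5*d^2 + 44*d + 60)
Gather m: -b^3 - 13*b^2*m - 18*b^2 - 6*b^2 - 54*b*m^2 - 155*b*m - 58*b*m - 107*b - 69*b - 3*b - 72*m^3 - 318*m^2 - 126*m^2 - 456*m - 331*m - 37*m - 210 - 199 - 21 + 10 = -b^3 - 24*b^2 - 179*b - 72*m^3 + m^2*(-54*b - 444) + m*(-13*b^2 - 213*b - 824) - 420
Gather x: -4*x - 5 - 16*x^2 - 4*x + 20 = -16*x^2 - 8*x + 15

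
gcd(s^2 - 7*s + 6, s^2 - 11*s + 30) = s - 6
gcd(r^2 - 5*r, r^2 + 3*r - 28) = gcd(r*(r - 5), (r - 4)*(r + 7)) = 1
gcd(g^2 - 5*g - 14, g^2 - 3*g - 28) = g - 7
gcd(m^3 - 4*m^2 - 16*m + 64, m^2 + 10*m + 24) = m + 4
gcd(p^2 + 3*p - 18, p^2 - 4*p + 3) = p - 3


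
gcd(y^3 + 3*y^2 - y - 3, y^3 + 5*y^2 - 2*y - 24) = y + 3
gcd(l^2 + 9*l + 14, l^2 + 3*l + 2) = l + 2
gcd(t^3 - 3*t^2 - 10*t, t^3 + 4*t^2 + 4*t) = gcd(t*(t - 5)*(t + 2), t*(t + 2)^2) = t^2 + 2*t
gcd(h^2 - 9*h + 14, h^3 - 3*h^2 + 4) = h - 2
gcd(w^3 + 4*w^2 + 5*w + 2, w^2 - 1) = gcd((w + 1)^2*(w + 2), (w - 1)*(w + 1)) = w + 1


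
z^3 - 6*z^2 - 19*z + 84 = (z - 7)*(z - 3)*(z + 4)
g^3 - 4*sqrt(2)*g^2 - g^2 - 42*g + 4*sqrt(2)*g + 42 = (g - 1)*(g - 7*sqrt(2))*(g + 3*sqrt(2))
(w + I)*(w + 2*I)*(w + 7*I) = w^3 + 10*I*w^2 - 23*w - 14*I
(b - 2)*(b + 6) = b^2 + 4*b - 12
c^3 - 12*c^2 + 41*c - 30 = (c - 6)*(c - 5)*(c - 1)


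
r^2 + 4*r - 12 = (r - 2)*(r + 6)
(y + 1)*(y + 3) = y^2 + 4*y + 3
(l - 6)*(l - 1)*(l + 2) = l^3 - 5*l^2 - 8*l + 12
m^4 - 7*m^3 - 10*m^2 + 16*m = m*(m - 8)*(m - 1)*(m + 2)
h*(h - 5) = h^2 - 5*h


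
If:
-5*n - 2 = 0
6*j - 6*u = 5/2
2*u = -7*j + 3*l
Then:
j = u + 5/12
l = 3*u + 35/36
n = -2/5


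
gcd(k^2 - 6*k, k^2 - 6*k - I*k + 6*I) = k - 6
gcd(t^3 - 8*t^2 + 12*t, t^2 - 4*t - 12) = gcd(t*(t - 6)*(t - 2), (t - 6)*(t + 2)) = t - 6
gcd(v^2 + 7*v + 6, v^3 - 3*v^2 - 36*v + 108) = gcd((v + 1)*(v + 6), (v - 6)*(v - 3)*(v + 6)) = v + 6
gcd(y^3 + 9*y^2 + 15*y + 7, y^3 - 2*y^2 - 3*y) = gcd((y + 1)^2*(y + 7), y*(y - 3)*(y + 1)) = y + 1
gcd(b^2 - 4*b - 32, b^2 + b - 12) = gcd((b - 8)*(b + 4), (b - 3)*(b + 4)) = b + 4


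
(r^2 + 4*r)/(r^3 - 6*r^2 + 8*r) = (r + 4)/(r^2 - 6*r + 8)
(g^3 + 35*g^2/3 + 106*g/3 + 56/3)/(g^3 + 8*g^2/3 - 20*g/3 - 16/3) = (g + 7)/(g - 2)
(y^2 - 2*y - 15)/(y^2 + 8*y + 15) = (y - 5)/(y + 5)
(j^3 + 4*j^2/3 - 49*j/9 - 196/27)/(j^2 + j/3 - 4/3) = (j^2 - 49/9)/(j - 1)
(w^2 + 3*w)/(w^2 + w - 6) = w/(w - 2)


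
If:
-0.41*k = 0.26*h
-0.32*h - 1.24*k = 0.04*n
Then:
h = 0.0857740585774059*n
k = -0.0543933054393305*n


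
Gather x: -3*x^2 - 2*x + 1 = -3*x^2 - 2*x + 1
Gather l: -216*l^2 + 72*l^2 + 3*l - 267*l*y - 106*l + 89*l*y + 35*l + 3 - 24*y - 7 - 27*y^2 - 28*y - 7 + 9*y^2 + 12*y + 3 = -144*l^2 + l*(-178*y - 68) - 18*y^2 - 40*y - 8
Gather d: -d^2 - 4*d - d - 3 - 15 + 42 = -d^2 - 5*d + 24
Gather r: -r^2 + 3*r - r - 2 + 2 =-r^2 + 2*r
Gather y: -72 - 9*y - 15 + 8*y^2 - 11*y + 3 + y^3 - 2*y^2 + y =y^3 + 6*y^2 - 19*y - 84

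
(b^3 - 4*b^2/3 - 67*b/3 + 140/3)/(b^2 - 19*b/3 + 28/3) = b + 5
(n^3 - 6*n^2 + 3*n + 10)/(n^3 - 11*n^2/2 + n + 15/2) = 2*(n - 2)/(2*n - 3)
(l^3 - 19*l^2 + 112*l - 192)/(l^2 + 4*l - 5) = (l^3 - 19*l^2 + 112*l - 192)/(l^2 + 4*l - 5)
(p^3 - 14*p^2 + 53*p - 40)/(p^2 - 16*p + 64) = (p^2 - 6*p + 5)/(p - 8)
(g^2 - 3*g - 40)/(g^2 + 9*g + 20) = (g - 8)/(g + 4)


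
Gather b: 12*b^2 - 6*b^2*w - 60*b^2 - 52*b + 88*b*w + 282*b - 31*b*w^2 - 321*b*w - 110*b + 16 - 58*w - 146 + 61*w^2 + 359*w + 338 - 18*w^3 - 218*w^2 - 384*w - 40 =b^2*(-6*w - 48) + b*(-31*w^2 - 233*w + 120) - 18*w^3 - 157*w^2 - 83*w + 168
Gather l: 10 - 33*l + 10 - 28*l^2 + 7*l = -28*l^2 - 26*l + 20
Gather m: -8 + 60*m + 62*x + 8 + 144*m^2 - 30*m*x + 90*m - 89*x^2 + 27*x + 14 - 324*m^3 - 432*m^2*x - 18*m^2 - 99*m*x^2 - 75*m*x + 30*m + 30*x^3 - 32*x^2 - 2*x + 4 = -324*m^3 + m^2*(126 - 432*x) + m*(-99*x^2 - 105*x + 180) + 30*x^3 - 121*x^2 + 87*x + 18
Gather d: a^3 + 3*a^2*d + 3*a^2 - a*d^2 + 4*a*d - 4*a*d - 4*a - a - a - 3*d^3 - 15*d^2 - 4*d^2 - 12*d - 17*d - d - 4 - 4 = a^3 + 3*a^2 - 6*a - 3*d^3 + d^2*(-a - 19) + d*(3*a^2 - 30) - 8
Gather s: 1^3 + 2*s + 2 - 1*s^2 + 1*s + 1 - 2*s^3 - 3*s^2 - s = -2*s^3 - 4*s^2 + 2*s + 4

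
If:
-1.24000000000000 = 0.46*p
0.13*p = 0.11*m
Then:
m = -3.19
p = -2.70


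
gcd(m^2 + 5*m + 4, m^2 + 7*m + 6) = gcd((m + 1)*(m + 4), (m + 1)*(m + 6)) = m + 1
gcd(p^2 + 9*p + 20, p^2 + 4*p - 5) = p + 5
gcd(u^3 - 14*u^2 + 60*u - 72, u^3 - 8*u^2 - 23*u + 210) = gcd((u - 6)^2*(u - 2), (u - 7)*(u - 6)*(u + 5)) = u - 6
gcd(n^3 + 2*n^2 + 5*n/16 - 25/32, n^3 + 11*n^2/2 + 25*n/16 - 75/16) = n + 5/4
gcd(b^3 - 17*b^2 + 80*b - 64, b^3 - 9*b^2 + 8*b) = b^2 - 9*b + 8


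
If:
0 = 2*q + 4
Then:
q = -2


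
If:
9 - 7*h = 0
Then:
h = 9/7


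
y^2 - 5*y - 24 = (y - 8)*(y + 3)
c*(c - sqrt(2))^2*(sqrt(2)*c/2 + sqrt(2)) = sqrt(2)*c^4/2 - 2*c^3 + sqrt(2)*c^3 - 4*c^2 + sqrt(2)*c^2 + 2*sqrt(2)*c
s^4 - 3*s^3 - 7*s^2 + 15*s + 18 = (s - 3)^2*(s + 1)*(s + 2)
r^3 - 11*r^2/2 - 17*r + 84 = (r - 6)*(r - 7/2)*(r + 4)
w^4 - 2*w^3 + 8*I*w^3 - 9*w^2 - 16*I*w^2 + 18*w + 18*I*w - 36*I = (w - 2)*(w - I)*(w + 3*I)*(w + 6*I)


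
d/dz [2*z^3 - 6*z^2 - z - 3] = 6*z^2 - 12*z - 1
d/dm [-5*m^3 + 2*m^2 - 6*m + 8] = -15*m^2 + 4*m - 6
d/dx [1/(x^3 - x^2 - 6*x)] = (-3*x^2 + 2*x + 6)/(x^2*(-x^2 + x + 6)^2)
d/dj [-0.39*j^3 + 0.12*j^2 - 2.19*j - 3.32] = -1.17*j^2 + 0.24*j - 2.19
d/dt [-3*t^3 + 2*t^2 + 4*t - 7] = -9*t^2 + 4*t + 4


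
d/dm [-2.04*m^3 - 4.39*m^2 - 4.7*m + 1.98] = -6.12*m^2 - 8.78*m - 4.7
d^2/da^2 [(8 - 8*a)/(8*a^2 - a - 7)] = -1024/(512*a^3 + 1344*a^2 + 1176*a + 343)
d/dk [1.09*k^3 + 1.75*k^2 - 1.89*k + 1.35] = 3.27*k^2 + 3.5*k - 1.89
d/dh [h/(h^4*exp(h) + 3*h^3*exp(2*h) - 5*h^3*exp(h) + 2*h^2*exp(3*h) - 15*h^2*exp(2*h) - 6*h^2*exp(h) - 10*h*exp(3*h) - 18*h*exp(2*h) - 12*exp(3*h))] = (h^4 + 3*h^3*exp(h) - 5*h^3 + 2*h^2*exp(2*h) - 15*h^2*exp(h) - 6*h^2 + h*(-h^4 - 6*h^3*exp(h) + h^3 - 6*h^2*exp(2*h) + 21*h^2*exp(h) + 21*h^2 + 26*h*exp(2*h) + 66*h*exp(h) + 12*h + 46*exp(2*h) + 18*exp(h)) - 10*h*exp(2*h) - 18*h*exp(h) - 12*exp(2*h))*exp(-h)/(-h^4 - 3*h^3*exp(h) + 5*h^3 - 2*h^2*exp(2*h) + 15*h^2*exp(h) + 6*h^2 + 10*h*exp(2*h) + 18*h*exp(h) + 12*exp(2*h))^2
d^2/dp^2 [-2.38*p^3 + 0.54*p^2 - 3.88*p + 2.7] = 1.08 - 14.28*p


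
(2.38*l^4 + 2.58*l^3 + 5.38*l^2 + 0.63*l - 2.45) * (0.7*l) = 1.666*l^5 + 1.806*l^4 + 3.766*l^3 + 0.441*l^2 - 1.715*l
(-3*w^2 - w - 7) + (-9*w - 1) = -3*w^2 - 10*w - 8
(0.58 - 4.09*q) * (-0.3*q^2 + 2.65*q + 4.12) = 1.227*q^3 - 11.0125*q^2 - 15.3138*q + 2.3896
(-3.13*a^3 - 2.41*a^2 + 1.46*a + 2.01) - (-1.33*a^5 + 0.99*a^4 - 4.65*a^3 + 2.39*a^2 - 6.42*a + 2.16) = 1.33*a^5 - 0.99*a^4 + 1.52*a^3 - 4.8*a^2 + 7.88*a - 0.15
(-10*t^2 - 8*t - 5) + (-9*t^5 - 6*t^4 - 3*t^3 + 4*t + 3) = -9*t^5 - 6*t^4 - 3*t^3 - 10*t^2 - 4*t - 2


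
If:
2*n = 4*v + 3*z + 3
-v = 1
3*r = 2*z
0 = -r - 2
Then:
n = -5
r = -2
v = -1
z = -3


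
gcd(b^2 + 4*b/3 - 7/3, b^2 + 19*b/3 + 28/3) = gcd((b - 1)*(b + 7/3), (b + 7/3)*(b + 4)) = b + 7/3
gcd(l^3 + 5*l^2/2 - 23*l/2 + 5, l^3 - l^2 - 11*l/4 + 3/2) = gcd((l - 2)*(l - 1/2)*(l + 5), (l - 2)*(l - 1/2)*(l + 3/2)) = l^2 - 5*l/2 + 1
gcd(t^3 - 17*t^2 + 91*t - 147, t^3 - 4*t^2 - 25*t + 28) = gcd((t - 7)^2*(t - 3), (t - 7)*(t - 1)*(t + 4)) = t - 7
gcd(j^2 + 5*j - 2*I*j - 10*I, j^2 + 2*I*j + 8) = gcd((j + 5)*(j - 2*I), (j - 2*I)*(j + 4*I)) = j - 2*I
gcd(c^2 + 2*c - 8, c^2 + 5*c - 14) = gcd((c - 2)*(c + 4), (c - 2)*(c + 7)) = c - 2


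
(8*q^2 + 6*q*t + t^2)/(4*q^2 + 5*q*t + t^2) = (2*q + t)/(q + t)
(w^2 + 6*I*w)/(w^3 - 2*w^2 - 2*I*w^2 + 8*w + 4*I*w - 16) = w*(w + 6*I)/(w^3 - 2*w^2*(1 + I) + 4*w*(2 + I) - 16)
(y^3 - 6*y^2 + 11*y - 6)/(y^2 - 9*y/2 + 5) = 2*(y^2 - 4*y + 3)/(2*y - 5)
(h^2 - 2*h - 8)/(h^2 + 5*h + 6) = (h - 4)/(h + 3)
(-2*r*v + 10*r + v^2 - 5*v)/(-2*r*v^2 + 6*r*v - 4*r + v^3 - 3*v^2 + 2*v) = (v - 5)/(v^2 - 3*v + 2)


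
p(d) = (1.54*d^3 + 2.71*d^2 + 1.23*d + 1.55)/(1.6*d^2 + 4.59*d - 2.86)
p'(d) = (-3.2*d - 4.59)*(1.54*d^3 + 2.71*d^2 + 1.23*d + 1.55)/(1.6*d^2 + 4.59*d - 2.86)^2 + (4.62*d^2 + 5.42*d + 1.23)/(1.6*d^2 + 4.59*d - 2.86)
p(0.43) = -4.58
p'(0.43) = -53.72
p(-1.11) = -0.24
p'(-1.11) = -0.19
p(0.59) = 8.73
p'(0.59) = -124.68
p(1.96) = 2.11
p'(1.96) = 0.54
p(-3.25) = 30.41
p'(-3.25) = -238.31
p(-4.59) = -9.81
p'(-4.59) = -2.59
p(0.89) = 2.36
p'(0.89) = -3.14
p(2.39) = 2.38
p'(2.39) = 0.67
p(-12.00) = -13.24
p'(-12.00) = 0.89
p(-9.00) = -10.68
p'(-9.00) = 0.80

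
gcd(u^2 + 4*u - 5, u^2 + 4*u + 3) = 1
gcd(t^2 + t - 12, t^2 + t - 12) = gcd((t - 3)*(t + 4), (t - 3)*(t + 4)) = t^2 + t - 12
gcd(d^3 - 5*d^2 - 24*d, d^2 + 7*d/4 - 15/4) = d + 3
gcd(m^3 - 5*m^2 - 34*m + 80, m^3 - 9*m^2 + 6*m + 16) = m^2 - 10*m + 16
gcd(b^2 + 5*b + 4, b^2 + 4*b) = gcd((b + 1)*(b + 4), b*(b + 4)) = b + 4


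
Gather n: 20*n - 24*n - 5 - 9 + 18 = 4 - 4*n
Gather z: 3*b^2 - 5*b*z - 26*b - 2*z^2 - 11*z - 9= 3*b^2 - 26*b - 2*z^2 + z*(-5*b - 11) - 9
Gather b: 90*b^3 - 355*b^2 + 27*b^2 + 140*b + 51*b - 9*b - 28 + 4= 90*b^3 - 328*b^2 + 182*b - 24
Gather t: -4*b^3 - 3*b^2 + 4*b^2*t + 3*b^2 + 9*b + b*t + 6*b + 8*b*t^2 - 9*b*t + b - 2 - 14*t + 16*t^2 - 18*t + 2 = -4*b^3 + 16*b + t^2*(8*b + 16) + t*(4*b^2 - 8*b - 32)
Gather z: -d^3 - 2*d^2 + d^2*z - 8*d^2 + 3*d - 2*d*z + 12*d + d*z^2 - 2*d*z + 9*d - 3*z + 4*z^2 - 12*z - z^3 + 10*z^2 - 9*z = -d^3 - 10*d^2 + 24*d - z^3 + z^2*(d + 14) + z*(d^2 - 4*d - 24)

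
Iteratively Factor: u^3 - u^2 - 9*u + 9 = (u - 1)*(u^2 - 9) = (u - 3)*(u - 1)*(u + 3)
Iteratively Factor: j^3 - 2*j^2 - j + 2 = (j - 1)*(j^2 - j - 2) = (j - 2)*(j - 1)*(j + 1)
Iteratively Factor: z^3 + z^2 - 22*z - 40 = (z + 4)*(z^2 - 3*z - 10) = (z - 5)*(z + 4)*(z + 2)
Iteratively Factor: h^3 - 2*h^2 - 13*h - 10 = (h - 5)*(h^2 + 3*h + 2) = (h - 5)*(h + 2)*(h + 1)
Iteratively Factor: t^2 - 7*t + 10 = (t - 2)*(t - 5)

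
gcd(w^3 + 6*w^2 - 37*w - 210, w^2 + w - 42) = w^2 + w - 42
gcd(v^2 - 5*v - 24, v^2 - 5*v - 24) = v^2 - 5*v - 24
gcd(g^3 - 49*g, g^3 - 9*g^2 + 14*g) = g^2 - 7*g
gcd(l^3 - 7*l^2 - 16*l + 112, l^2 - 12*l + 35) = l - 7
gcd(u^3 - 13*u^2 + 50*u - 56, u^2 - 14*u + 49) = u - 7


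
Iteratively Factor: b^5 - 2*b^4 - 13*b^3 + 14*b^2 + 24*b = (b + 1)*(b^4 - 3*b^3 - 10*b^2 + 24*b) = (b - 4)*(b + 1)*(b^3 + b^2 - 6*b) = (b - 4)*(b - 2)*(b + 1)*(b^2 + 3*b) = b*(b - 4)*(b - 2)*(b + 1)*(b + 3)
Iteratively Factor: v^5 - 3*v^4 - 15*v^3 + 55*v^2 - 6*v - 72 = (v - 3)*(v^4 - 15*v^2 + 10*v + 24) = (v - 3)^2*(v^3 + 3*v^2 - 6*v - 8) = (v - 3)^2*(v - 2)*(v^2 + 5*v + 4) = (v - 3)^2*(v - 2)*(v + 1)*(v + 4)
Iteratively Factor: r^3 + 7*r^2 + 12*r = (r + 4)*(r^2 + 3*r) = (r + 3)*(r + 4)*(r)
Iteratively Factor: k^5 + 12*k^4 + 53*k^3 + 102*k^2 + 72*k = (k + 3)*(k^4 + 9*k^3 + 26*k^2 + 24*k) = (k + 2)*(k + 3)*(k^3 + 7*k^2 + 12*k) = (k + 2)*(k + 3)*(k + 4)*(k^2 + 3*k) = (k + 2)*(k + 3)^2*(k + 4)*(k)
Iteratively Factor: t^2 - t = (t)*(t - 1)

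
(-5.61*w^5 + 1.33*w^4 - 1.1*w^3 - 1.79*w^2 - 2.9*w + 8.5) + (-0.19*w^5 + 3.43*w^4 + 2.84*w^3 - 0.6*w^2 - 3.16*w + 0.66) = -5.8*w^5 + 4.76*w^4 + 1.74*w^3 - 2.39*w^2 - 6.06*w + 9.16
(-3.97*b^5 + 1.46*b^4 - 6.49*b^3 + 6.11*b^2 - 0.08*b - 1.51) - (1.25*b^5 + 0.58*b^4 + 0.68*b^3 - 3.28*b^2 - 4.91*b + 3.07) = -5.22*b^5 + 0.88*b^4 - 7.17*b^3 + 9.39*b^2 + 4.83*b - 4.58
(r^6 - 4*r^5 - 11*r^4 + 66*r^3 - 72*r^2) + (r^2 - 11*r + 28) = r^6 - 4*r^5 - 11*r^4 + 66*r^3 - 71*r^2 - 11*r + 28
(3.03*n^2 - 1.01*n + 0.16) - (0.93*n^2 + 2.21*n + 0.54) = 2.1*n^2 - 3.22*n - 0.38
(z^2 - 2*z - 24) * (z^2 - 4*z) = z^4 - 6*z^3 - 16*z^2 + 96*z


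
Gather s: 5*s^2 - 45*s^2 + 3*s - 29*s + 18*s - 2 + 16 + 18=-40*s^2 - 8*s + 32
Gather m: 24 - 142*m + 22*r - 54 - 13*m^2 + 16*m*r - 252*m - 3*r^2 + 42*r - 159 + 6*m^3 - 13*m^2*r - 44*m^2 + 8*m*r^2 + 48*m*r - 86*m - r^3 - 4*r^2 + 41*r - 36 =6*m^3 + m^2*(-13*r - 57) + m*(8*r^2 + 64*r - 480) - r^3 - 7*r^2 + 105*r - 225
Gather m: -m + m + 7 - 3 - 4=0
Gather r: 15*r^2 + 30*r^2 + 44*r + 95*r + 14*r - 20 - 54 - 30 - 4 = 45*r^2 + 153*r - 108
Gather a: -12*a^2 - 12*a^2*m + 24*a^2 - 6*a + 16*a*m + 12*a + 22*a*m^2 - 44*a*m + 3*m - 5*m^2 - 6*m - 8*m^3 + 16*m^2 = a^2*(12 - 12*m) + a*(22*m^2 - 28*m + 6) - 8*m^3 + 11*m^2 - 3*m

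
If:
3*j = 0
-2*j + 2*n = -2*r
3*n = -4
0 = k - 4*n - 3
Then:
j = 0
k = -7/3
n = -4/3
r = 4/3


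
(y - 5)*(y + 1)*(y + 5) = y^3 + y^2 - 25*y - 25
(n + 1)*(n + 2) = n^2 + 3*n + 2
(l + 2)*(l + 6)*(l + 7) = l^3 + 15*l^2 + 68*l + 84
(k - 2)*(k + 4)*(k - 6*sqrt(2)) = k^3 - 6*sqrt(2)*k^2 + 2*k^2 - 12*sqrt(2)*k - 8*k + 48*sqrt(2)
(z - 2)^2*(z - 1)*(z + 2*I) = z^4 - 5*z^3 + 2*I*z^3 + 8*z^2 - 10*I*z^2 - 4*z + 16*I*z - 8*I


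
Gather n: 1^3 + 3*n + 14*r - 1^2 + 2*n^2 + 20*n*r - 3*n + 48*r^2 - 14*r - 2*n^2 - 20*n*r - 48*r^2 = 0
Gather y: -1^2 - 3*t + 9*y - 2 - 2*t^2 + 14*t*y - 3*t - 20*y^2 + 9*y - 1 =-2*t^2 - 6*t - 20*y^2 + y*(14*t + 18) - 4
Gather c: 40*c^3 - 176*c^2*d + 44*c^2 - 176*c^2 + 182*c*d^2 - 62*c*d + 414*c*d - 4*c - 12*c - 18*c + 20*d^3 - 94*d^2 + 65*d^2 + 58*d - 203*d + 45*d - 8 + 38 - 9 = 40*c^3 + c^2*(-176*d - 132) + c*(182*d^2 + 352*d - 34) + 20*d^3 - 29*d^2 - 100*d + 21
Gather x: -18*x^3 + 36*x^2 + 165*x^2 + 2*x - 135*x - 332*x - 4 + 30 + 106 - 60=-18*x^3 + 201*x^2 - 465*x + 72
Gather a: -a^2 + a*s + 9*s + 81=-a^2 + a*s + 9*s + 81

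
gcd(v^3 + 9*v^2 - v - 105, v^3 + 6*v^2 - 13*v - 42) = v^2 + 4*v - 21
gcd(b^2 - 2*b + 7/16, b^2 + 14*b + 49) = 1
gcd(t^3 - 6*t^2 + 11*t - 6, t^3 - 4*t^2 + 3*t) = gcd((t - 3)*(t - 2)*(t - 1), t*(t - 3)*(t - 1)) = t^2 - 4*t + 3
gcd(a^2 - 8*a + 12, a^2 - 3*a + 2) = a - 2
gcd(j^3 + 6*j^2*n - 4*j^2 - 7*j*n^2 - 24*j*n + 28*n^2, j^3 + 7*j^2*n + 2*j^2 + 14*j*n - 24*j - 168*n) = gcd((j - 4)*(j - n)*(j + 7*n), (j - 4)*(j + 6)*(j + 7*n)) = j^2 + 7*j*n - 4*j - 28*n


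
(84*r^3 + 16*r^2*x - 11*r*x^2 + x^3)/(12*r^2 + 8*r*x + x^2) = (42*r^2 - 13*r*x + x^2)/(6*r + x)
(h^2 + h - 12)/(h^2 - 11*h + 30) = (h^2 + h - 12)/(h^2 - 11*h + 30)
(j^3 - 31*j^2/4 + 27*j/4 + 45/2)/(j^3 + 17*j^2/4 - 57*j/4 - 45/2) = (j - 6)/(j + 6)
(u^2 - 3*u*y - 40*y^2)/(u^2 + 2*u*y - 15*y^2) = (-u + 8*y)/(-u + 3*y)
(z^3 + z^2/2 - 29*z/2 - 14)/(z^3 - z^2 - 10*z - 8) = (z + 7/2)/(z + 2)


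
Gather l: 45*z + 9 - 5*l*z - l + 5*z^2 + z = l*(-5*z - 1) + 5*z^2 + 46*z + 9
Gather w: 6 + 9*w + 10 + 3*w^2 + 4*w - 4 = 3*w^2 + 13*w + 12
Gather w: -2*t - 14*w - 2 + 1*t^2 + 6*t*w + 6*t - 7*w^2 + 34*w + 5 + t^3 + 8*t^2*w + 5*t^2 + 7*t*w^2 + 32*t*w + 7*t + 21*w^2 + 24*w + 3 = t^3 + 6*t^2 + 11*t + w^2*(7*t + 14) + w*(8*t^2 + 38*t + 44) + 6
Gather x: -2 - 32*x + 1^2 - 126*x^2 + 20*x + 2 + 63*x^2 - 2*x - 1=-63*x^2 - 14*x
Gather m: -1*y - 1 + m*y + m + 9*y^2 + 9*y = m*(y + 1) + 9*y^2 + 8*y - 1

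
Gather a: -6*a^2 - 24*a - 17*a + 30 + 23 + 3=-6*a^2 - 41*a + 56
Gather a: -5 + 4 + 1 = 0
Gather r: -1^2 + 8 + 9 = 16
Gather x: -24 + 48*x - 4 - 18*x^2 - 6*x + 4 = -18*x^2 + 42*x - 24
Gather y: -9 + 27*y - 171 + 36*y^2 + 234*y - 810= 36*y^2 + 261*y - 990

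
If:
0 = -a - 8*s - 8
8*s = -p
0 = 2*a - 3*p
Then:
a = -24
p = -16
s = 2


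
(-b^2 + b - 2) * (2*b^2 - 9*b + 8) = -2*b^4 + 11*b^3 - 21*b^2 + 26*b - 16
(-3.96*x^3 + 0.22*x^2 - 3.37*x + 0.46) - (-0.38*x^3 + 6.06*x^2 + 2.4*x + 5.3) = -3.58*x^3 - 5.84*x^2 - 5.77*x - 4.84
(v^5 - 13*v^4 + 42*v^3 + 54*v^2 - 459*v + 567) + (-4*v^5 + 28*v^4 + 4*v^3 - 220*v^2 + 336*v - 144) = -3*v^5 + 15*v^4 + 46*v^3 - 166*v^2 - 123*v + 423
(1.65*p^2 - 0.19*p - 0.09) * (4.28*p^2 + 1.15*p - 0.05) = 7.062*p^4 + 1.0843*p^3 - 0.6862*p^2 - 0.094*p + 0.0045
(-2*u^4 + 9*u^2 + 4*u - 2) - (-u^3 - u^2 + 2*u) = -2*u^4 + u^3 + 10*u^2 + 2*u - 2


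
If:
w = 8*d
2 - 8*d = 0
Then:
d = 1/4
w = 2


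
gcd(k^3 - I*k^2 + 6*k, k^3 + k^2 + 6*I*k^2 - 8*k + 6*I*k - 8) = k + 2*I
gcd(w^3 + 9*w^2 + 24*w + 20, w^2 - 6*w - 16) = w + 2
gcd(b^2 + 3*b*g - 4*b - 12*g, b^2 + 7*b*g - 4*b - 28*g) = b - 4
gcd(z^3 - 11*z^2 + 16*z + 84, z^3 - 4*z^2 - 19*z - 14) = z^2 - 5*z - 14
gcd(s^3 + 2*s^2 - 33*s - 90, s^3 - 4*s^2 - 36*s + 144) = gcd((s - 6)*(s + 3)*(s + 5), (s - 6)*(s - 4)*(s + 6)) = s - 6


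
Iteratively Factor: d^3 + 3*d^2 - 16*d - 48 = (d - 4)*(d^2 + 7*d + 12) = (d - 4)*(d + 4)*(d + 3)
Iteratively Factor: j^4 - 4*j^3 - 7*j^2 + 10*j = (j + 2)*(j^3 - 6*j^2 + 5*j) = (j - 5)*(j + 2)*(j^2 - j) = (j - 5)*(j - 1)*(j + 2)*(j)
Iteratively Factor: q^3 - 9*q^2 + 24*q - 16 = (q - 1)*(q^2 - 8*q + 16) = (q - 4)*(q - 1)*(q - 4)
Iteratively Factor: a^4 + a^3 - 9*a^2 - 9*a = (a)*(a^3 + a^2 - 9*a - 9) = a*(a - 3)*(a^2 + 4*a + 3) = a*(a - 3)*(a + 1)*(a + 3)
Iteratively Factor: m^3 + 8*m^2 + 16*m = (m + 4)*(m^2 + 4*m) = (m + 4)^2*(m)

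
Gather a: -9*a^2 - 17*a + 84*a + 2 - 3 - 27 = -9*a^2 + 67*a - 28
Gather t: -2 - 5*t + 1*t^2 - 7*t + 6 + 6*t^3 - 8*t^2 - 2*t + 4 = 6*t^3 - 7*t^2 - 14*t + 8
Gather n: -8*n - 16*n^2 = -16*n^2 - 8*n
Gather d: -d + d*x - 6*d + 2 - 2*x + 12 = d*(x - 7) - 2*x + 14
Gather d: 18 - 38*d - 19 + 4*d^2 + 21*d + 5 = 4*d^2 - 17*d + 4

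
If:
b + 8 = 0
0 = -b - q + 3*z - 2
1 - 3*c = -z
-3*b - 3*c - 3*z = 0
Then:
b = -8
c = 9/4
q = 93/4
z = 23/4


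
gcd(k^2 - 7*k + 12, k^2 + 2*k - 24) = k - 4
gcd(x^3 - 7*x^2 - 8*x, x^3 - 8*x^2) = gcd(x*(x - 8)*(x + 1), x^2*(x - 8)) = x^2 - 8*x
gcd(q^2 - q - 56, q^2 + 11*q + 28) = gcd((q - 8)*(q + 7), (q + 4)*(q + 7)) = q + 7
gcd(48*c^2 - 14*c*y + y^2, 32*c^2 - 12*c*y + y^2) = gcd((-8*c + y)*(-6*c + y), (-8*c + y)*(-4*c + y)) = -8*c + y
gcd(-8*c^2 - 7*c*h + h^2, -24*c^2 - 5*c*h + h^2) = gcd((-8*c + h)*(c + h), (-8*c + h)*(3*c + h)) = 8*c - h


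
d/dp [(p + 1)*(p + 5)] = 2*p + 6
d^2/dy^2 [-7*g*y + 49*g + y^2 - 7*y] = 2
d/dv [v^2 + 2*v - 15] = 2*v + 2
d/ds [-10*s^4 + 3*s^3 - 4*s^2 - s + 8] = -40*s^3 + 9*s^2 - 8*s - 1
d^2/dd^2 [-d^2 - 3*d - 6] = -2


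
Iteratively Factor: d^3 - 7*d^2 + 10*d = (d)*(d^2 - 7*d + 10) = d*(d - 2)*(d - 5)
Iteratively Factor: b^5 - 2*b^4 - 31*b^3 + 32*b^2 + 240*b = (b)*(b^4 - 2*b^3 - 31*b^2 + 32*b + 240) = b*(b - 4)*(b^3 + 2*b^2 - 23*b - 60) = b*(b - 4)*(b + 3)*(b^2 - b - 20) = b*(b - 4)*(b + 3)*(b + 4)*(b - 5)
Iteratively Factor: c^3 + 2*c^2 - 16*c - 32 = (c + 4)*(c^2 - 2*c - 8) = (c - 4)*(c + 4)*(c + 2)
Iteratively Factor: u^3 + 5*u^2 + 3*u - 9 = (u + 3)*(u^2 + 2*u - 3) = (u - 1)*(u + 3)*(u + 3)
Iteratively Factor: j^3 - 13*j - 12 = (j + 3)*(j^2 - 3*j - 4) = (j + 1)*(j + 3)*(j - 4)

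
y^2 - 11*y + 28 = (y - 7)*(y - 4)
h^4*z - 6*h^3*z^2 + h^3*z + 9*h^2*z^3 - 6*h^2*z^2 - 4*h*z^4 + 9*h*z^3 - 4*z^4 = (h - 4*z)*(h - z)^2*(h*z + z)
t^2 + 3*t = t*(t + 3)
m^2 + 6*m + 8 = (m + 2)*(m + 4)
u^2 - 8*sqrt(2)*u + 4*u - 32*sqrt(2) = (u + 4)*(u - 8*sqrt(2))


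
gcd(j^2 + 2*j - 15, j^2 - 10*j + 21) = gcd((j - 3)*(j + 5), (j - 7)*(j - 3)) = j - 3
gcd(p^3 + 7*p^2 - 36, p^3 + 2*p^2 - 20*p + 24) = p^2 + 4*p - 12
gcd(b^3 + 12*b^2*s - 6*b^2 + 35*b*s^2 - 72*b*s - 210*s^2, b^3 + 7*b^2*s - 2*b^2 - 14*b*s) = b + 7*s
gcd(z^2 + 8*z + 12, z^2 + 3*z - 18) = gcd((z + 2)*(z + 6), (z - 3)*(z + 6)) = z + 6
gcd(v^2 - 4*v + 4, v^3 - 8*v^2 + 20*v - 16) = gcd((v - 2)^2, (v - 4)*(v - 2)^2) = v^2 - 4*v + 4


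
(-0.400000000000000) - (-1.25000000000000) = 0.850000000000000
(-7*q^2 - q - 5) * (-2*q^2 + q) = 14*q^4 - 5*q^3 + 9*q^2 - 5*q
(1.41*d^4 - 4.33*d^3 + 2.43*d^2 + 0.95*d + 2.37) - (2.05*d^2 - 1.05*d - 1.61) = 1.41*d^4 - 4.33*d^3 + 0.38*d^2 + 2.0*d + 3.98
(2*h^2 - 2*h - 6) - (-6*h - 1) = 2*h^2 + 4*h - 5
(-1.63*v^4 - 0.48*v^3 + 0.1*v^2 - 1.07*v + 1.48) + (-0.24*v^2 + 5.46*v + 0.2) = -1.63*v^4 - 0.48*v^3 - 0.14*v^2 + 4.39*v + 1.68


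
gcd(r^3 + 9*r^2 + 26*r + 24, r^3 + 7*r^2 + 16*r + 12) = r^2 + 5*r + 6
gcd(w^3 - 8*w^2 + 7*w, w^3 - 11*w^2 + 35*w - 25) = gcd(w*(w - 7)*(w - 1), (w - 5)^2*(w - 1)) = w - 1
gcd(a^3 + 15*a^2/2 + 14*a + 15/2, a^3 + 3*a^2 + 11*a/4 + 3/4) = a^2 + 5*a/2 + 3/2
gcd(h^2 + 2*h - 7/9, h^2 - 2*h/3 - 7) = h + 7/3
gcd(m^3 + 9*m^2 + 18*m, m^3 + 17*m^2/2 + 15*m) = m^2 + 6*m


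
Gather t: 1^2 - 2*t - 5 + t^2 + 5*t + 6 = t^2 + 3*t + 2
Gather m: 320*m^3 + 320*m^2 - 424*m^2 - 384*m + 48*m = 320*m^3 - 104*m^2 - 336*m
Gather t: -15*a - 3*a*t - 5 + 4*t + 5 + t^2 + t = -15*a + t^2 + t*(5 - 3*a)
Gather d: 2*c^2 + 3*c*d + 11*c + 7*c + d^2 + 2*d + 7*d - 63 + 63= 2*c^2 + 18*c + d^2 + d*(3*c + 9)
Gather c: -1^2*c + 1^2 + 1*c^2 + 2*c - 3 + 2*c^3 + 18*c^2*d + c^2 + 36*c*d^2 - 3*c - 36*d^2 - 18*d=2*c^3 + c^2*(18*d + 2) + c*(36*d^2 - 2) - 36*d^2 - 18*d - 2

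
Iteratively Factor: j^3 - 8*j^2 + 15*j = (j)*(j^2 - 8*j + 15) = j*(j - 3)*(j - 5)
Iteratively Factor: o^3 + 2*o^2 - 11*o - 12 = (o + 1)*(o^2 + o - 12) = (o - 3)*(o + 1)*(o + 4)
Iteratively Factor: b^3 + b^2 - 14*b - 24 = (b - 4)*(b^2 + 5*b + 6) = (b - 4)*(b + 3)*(b + 2)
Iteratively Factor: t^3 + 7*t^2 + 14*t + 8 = (t + 1)*(t^2 + 6*t + 8) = (t + 1)*(t + 2)*(t + 4)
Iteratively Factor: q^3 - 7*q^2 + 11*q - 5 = (q - 1)*(q^2 - 6*q + 5) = (q - 5)*(q - 1)*(q - 1)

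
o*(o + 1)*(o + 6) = o^3 + 7*o^2 + 6*o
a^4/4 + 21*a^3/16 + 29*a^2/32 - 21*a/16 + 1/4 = (a/4 + 1)*(a - 1/2)*(a - 1/4)*(a + 2)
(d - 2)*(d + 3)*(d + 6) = d^3 + 7*d^2 - 36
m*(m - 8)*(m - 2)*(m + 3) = m^4 - 7*m^3 - 14*m^2 + 48*m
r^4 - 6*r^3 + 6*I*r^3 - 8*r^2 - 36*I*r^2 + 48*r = r*(r - 6)*(r + 2*I)*(r + 4*I)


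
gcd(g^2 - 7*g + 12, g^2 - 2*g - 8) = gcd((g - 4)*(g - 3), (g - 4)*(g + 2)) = g - 4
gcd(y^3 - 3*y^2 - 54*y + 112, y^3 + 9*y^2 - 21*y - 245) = y + 7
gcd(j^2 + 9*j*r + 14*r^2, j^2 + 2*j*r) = j + 2*r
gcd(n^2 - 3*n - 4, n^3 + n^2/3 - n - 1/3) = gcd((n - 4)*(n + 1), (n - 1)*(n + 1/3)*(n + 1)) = n + 1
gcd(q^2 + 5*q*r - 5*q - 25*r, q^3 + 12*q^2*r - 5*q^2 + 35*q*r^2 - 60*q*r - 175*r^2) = q^2 + 5*q*r - 5*q - 25*r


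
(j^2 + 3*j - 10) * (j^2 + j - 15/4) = j^4 + 4*j^3 - 43*j^2/4 - 85*j/4 + 75/2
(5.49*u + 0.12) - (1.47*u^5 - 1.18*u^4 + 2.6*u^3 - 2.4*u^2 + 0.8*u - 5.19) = -1.47*u^5 + 1.18*u^4 - 2.6*u^3 + 2.4*u^2 + 4.69*u + 5.31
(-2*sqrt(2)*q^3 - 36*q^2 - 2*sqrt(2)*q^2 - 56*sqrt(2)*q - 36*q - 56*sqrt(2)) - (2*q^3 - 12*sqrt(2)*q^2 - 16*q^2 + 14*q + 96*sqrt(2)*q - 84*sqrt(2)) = -2*sqrt(2)*q^3 - 2*q^3 - 20*q^2 + 10*sqrt(2)*q^2 - 152*sqrt(2)*q - 50*q + 28*sqrt(2)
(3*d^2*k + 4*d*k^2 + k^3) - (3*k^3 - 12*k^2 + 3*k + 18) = 3*d^2*k + 4*d*k^2 - 2*k^3 + 12*k^2 - 3*k - 18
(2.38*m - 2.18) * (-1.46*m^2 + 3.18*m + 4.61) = -3.4748*m^3 + 10.7512*m^2 + 4.0394*m - 10.0498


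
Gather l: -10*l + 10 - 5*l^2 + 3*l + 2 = -5*l^2 - 7*l + 12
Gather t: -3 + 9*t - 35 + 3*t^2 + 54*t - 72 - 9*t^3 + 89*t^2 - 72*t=-9*t^3 + 92*t^2 - 9*t - 110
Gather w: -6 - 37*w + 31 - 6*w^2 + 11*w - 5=-6*w^2 - 26*w + 20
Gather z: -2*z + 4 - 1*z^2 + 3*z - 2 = -z^2 + z + 2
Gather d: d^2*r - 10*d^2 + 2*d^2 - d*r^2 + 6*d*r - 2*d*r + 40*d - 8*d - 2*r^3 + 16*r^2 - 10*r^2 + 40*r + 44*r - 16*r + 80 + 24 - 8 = d^2*(r - 8) + d*(-r^2 + 4*r + 32) - 2*r^3 + 6*r^2 + 68*r + 96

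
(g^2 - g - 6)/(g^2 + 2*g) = (g - 3)/g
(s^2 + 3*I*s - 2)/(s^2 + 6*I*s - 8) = (s + I)/(s + 4*I)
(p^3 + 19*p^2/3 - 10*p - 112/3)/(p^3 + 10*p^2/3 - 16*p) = (p^2 + 9*p + 14)/(p*(p + 6))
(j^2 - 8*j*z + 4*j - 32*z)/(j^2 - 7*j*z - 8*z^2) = (j + 4)/(j + z)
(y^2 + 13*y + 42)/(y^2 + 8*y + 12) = (y + 7)/(y + 2)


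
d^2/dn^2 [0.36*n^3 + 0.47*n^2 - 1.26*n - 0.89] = 2.16*n + 0.94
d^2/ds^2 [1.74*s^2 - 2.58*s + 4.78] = 3.48000000000000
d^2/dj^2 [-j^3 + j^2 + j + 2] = 2 - 6*j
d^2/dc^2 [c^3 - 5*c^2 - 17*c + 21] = 6*c - 10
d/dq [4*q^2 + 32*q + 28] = 8*q + 32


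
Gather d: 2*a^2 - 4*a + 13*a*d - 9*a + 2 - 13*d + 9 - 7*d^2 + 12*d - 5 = 2*a^2 - 13*a - 7*d^2 + d*(13*a - 1) + 6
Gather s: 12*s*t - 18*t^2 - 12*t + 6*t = 12*s*t - 18*t^2 - 6*t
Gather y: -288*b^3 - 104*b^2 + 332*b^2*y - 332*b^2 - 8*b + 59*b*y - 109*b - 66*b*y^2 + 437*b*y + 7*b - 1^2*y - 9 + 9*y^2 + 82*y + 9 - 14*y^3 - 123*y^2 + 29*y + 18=-288*b^3 - 436*b^2 - 110*b - 14*y^3 + y^2*(-66*b - 114) + y*(332*b^2 + 496*b + 110) + 18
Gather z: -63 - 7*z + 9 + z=-6*z - 54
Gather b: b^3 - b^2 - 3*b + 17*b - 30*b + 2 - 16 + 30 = b^3 - b^2 - 16*b + 16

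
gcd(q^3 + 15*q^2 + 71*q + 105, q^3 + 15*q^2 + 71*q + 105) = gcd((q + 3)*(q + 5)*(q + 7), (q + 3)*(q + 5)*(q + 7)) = q^3 + 15*q^2 + 71*q + 105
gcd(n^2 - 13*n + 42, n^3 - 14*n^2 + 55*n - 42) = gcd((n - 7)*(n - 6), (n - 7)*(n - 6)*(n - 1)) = n^2 - 13*n + 42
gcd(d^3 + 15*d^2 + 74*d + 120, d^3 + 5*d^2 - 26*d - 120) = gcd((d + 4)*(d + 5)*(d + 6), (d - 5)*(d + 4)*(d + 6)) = d^2 + 10*d + 24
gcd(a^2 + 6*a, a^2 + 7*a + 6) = a + 6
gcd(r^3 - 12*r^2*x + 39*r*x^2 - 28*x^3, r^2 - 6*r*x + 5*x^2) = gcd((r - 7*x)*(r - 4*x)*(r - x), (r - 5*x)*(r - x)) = -r + x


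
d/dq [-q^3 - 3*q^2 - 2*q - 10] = -3*q^2 - 6*q - 2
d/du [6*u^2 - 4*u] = 12*u - 4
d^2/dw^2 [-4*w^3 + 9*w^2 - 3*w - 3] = 18 - 24*w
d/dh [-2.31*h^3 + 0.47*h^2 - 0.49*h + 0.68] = -6.93*h^2 + 0.94*h - 0.49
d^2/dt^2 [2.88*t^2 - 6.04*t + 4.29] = 5.76000000000000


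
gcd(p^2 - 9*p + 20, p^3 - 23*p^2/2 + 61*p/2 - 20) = 1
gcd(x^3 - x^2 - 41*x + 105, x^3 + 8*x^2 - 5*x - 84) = x^2 + 4*x - 21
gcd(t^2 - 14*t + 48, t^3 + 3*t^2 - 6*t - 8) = 1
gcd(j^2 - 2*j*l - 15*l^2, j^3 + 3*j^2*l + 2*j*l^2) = 1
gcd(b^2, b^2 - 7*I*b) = b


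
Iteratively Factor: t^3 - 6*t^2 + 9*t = (t - 3)*(t^2 - 3*t) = (t - 3)^2*(t)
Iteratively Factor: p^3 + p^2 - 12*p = (p + 4)*(p^2 - 3*p) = (p - 3)*(p + 4)*(p)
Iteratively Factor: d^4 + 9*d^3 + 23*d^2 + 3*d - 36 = (d + 3)*(d^3 + 6*d^2 + 5*d - 12) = (d - 1)*(d + 3)*(d^2 + 7*d + 12) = (d - 1)*(d + 3)^2*(d + 4)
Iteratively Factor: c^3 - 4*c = (c + 2)*(c^2 - 2*c) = (c - 2)*(c + 2)*(c)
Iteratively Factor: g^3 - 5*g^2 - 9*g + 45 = (g - 5)*(g^2 - 9) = (g - 5)*(g + 3)*(g - 3)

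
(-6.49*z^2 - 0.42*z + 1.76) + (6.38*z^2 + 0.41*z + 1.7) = -0.11*z^2 - 0.01*z + 3.46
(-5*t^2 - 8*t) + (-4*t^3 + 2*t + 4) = -4*t^3 - 5*t^2 - 6*t + 4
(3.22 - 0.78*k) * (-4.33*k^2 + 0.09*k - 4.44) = 3.3774*k^3 - 14.0128*k^2 + 3.753*k - 14.2968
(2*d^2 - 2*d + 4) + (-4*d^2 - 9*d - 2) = -2*d^2 - 11*d + 2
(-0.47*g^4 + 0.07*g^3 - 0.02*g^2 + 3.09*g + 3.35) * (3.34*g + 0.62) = -1.5698*g^5 - 0.0576*g^4 - 0.0234*g^3 + 10.3082*g^2 + 13.1048*g + 2.077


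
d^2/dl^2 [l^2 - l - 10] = 2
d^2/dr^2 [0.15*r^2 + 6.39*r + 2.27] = 0.300000000000000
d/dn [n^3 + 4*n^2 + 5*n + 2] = 3*n^2 + 8*n + 5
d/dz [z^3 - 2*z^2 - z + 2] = 3*z^2 - 4*z - 1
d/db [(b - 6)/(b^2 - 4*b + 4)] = (10 - b)/(b^3 - 6*b^2 + 12*b - 8)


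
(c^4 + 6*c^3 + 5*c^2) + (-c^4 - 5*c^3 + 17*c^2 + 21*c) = c^3 + 22*c^2 + 21*c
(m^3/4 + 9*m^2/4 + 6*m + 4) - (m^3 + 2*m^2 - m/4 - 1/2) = -3*m^3/4 + m^2/4 + 25*m/4 + 9/2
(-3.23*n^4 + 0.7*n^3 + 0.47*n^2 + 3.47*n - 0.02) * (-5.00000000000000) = 16.15*n^4 - 3.5*n^3 - 2.35*n^2 - 17.35*n + 0.1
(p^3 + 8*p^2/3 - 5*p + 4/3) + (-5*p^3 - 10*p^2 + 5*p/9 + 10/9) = -4*p^3 - 22*p^2/3 - 40*p/9 + 22/9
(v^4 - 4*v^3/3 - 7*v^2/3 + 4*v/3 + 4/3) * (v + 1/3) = v^5 - v^4 - 25*v^3/9 + 5*v^2/9 + 16*v/9 + 4/9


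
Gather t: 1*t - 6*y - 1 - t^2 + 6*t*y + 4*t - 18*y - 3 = -t^2 + t*(6*y + 5) - 24*y - 4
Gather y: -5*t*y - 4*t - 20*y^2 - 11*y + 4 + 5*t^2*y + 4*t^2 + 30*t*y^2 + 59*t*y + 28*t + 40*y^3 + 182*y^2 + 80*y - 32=4*t^2 + 24*t + 40*y^3 + y^2*(30*t + 162) + y*(5*t^2 + 54*t + 69) - 28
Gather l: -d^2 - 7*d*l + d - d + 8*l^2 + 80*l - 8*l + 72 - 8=-d^2 + 8*l^2 + l*(72 - 7*d) + 64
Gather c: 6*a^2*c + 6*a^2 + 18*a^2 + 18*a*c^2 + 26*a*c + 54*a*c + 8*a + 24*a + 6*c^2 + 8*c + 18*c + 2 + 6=24*a^2 + 32*a + c^2*(18*a + 6) + c*(6*a^2 + 80*a + 26) + 8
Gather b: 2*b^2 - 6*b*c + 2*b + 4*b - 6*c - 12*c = 2*b^2 + b*(6 - 6*c) - 18*c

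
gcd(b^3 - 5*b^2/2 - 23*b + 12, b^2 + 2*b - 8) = b + 4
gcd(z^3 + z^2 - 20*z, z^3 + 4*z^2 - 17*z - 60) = z^2 + z - 20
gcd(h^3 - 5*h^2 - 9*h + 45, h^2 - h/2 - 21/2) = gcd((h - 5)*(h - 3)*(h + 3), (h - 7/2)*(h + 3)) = h + 3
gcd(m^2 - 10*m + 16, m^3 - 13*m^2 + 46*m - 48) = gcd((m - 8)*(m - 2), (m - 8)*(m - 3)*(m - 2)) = m^2 - 10*m + 16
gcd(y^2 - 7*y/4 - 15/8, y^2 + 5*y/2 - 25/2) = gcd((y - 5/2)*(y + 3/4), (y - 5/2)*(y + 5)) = y - 5/2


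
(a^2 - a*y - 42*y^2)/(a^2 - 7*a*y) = (a + 6*y)/a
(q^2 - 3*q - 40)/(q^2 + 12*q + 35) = (q - 8)/(q + 7)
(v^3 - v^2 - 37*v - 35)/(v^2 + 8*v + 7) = (v^2 - 2*v - 35)/(v + 7)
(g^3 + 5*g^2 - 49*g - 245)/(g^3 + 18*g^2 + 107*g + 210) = (g - 7)/(g + 6)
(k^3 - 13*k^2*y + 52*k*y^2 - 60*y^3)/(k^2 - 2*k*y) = k - 11*y + 30*y^2/k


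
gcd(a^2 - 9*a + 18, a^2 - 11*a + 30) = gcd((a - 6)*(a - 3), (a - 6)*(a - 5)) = a - 6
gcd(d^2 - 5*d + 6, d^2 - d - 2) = d - 2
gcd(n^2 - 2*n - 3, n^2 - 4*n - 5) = n + 1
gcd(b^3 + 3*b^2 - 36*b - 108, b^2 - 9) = b + 3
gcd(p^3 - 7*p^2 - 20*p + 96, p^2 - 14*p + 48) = p - 8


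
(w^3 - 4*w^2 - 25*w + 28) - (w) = w^3 - 4*w^2 - 26*w + 28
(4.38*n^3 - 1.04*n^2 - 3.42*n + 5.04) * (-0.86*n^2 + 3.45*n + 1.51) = -3.7668*n^5 + 16.0054*n^4 + 5.967*n^3 - 17.7038*n^2 + 12.2238*n + 7.6104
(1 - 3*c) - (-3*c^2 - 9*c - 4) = 3*c^2 + 6*c + 5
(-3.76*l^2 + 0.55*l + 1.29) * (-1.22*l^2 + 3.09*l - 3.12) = 4.5872*l^4 - 12.2894*l^3 + 11.8569*l^2 + 2.2701*l - 4.0248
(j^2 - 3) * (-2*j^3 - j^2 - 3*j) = -2*j^5 - j^4 + 3*j^3 + 3*j^2 + 9*j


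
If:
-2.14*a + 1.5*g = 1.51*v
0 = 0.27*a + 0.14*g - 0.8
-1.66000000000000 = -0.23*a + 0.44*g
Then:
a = 3.87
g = -1.75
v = -7.22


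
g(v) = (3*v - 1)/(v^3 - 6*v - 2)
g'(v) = (6 - 3*v^2)*(3*v - 1)/(v^3 - 6*v - 2)^2 + 3/(v^3 - 6*v - 2)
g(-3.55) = 0.46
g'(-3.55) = 0.45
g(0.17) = 0.16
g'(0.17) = -1.31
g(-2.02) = -3.76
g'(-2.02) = 14.10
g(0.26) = 0.06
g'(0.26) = -0.95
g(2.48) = -3.96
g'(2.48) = -32.14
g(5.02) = 0.15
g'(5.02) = -0.08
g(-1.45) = -1.47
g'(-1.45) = 0.95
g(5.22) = 0.13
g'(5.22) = -0.07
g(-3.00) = 0.91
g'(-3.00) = 1.46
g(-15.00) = 0.01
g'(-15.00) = 0.00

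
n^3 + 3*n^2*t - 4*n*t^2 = n*(n - t)*(n + 4*t)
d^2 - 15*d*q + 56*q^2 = (d - 8*q)*(d - 7*q)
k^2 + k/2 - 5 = (k - 2)*(k + 5/2)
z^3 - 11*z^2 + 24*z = z*(z - 8)*(z - 3)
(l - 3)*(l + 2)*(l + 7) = l^3 + 6*l^2 - 13*l - 42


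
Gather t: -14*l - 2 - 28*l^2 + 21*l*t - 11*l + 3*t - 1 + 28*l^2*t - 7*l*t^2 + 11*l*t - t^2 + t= -28*l^2 - 25*l + t^2*(-7*l - 1) + t*(28*l^2 + 32*l + 4) - 3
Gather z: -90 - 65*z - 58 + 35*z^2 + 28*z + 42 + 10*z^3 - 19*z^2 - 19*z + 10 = 10*z^3 + 16*z^2 - 56*z - 96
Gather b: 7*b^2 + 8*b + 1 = 7*b^2 + 8*b + 1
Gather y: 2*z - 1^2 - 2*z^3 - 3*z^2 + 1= -2*z^3 - 3*z^2 + 2*z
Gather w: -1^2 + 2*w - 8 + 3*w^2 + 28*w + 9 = 3*w^2 + 30*w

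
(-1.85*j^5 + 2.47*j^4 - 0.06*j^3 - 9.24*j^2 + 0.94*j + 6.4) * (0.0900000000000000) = -0.1665*j^5 + 0.2223*j^4 - 0.0054*j^3 - 0.8316*j^2 + 0.0846*j + 0.576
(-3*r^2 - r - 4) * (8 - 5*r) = 15*r^3 - 19*r^2 + 12*r - 32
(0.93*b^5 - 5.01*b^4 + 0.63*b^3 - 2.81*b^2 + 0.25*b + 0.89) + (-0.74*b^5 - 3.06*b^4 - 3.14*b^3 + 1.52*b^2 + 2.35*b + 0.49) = 0.19*b^5 - 8.07*b^4 - 2.51*b^3 - 1.29*b^2 + 2.6*b + 1.38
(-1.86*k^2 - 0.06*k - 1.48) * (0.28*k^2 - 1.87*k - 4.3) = -0.5208*k^4 + 3.4614*k^3 + 7.6958*k^2 + 3.0256*k + 6.364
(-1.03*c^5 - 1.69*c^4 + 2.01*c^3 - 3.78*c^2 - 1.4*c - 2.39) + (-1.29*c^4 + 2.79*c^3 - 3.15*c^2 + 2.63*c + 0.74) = -1.03*c^5 - 2.98*c^4 + 4.8*c^3 - 6.93*c^2 + 1.23*c - 1.65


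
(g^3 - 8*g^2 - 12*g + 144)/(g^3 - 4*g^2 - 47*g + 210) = (g^2 - 2*g - 24)/(g^2 + 2*g - 35)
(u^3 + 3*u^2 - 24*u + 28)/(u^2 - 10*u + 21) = (u^3 + 3*u^2 - 24*u + 28)/(u^2 - 10*u + 21)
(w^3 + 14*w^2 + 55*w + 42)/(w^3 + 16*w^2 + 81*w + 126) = (w + 1)/(w + 3)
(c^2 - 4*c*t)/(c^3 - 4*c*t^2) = (c - 4*t)/(c^2 - 4*t^2)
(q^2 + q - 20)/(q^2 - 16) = (q + 5)/(q + 4)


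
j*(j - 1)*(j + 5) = j^3 + 4*j^2 - 5*j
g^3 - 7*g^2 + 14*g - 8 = (g - 4)*(g - 2)*(g - 1)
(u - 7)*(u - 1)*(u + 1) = u^3 - 7*u^2 - u + 7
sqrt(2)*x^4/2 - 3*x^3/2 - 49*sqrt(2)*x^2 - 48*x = x*(x - 8*sqrt(2))*(x + 6*sqrt(2))*(sqrt(2)*x/2 + 1/2)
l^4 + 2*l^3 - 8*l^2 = l^2*(l - 2)*(l + 4)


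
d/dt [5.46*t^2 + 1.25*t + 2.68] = 10.92*t + 1.25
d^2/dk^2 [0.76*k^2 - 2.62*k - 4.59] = 1.52000000000000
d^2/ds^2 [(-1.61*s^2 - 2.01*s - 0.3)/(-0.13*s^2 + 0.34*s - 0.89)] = (5.55111512312578e-17*s^4 + 0.210262*s^3 - 1.087242*s^2 - 1.474902*s + 3.766954)/(0.002197*s^6 - 0.017238*s^5 + 0.090207*s^4 - 0.275332*s^3 + 0.617571*s^2 - 0.807942*s + 0.704969)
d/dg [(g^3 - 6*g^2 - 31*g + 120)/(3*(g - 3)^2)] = (g^2 - 6*g + 49)/(3*(g^2 - 6*g + 9))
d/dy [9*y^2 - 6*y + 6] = 18*y - 6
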